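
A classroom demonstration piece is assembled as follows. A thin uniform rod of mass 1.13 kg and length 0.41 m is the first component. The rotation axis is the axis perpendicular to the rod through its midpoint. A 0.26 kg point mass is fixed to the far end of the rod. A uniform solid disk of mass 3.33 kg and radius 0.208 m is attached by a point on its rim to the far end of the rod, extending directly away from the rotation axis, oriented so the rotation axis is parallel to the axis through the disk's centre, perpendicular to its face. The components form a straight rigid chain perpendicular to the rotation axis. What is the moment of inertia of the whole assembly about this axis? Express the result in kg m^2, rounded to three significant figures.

0.667

Thin rod: I_cm = (1/12)ML² = (1/12)(1.13)(0.41)² = 0.015829 kg m^2; axis through the centre, so I = 0.015829 kg m^2.
Point mass: I_cm = 0; centre at d = 0.205 m, so I = I_cm + Md² gives I = 0 + (0.26)(0.205)² = 0.010926 kg m^2.
Solid disk: I_cm = (1/2)MR² = (1/2)(3.33)(0.208)² = 0.072035 kg m^2; centre at d = 0.205 + 0.208 = 0.413 m, so I = I_cm + Md² gives I = 0.072035 + (3.33)(0.413)² = 0.64003 kg m^2.
Total I = 0.015829 + 0.010926 + 0.64003 = 0.66679 kg m^2.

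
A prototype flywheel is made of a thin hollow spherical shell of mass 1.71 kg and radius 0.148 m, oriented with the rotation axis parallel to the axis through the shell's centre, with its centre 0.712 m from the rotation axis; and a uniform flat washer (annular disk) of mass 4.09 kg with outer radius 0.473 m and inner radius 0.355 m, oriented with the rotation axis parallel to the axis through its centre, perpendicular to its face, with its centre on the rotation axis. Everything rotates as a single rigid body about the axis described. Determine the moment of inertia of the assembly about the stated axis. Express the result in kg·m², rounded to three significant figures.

1.61

Spherical shell: I_cm = (2/3)MR² = (2/3)(1.71)(0.148)² = 0.024971 kg·m²; centre at d = 0.712 m, so I = I_cm + Md² gives I = 0.024971 + (1.71)(0.712)² = 0.89184 kg·m².
Annular disk: I_cm = (1/2)M(R²+r²) = (1/2)(4.09)[(0.473)² + (0.355)²] = 0.71525 kg·m²; axis through the centre, so I = 0.71525 kg·m².
Total I = 0.89184 + 0.71525 = 1.6071 kg·m².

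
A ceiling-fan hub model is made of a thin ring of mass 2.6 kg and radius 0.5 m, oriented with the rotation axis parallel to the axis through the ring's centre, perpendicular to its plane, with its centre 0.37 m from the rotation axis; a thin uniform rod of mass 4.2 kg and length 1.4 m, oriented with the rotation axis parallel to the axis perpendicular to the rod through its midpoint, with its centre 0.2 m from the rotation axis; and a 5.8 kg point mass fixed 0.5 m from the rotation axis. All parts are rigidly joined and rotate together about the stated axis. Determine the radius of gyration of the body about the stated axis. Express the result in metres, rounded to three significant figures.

0.513

Thin ring: I_cm = MR² = (2.6)(0.5)² = 0.65 kg m^2; centre at d = 0.37 m, so I = I_cm + Md² gives I = 0.65 + (2.6)(0.37)² = 1.0059 kg m^2.
Thin rod: I_cm = (1/12)ML² = (1/12)(4.2)(1.4)² = 0.686 kg m^2; centre at d = 0.2 m, so I = I_cm + Md² gives I = 0.686 + (4.2)(0.2)² = 0.854 kg m^2.
Point mass: I_cm = 0; centre at d = 0.5 m, so I = I_cm + Md² gives I = 0 + (5.8)(0.5)² = 1.45 kg m^2.
Total I = 3.3099 kg m^2; total mass M = 12.6 kg.
k = √(I/M) = √(3.3099/12.6) = 0.51254 m.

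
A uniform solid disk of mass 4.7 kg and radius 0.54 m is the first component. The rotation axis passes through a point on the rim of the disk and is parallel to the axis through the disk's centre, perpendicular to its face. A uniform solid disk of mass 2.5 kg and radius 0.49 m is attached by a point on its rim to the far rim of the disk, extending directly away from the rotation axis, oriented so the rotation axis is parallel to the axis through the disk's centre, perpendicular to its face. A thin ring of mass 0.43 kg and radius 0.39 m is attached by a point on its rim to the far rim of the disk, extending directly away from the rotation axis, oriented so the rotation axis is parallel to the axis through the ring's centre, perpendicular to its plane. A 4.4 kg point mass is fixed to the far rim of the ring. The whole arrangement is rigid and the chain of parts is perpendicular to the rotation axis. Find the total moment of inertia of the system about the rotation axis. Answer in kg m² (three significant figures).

Solid disk: I_cm = (1/2)MR² = (1/2)(4.7)(0.54)² = 0.68526 kg m²; centre at d = 0.54 m, so I = I_cm + Md² gives I = 0.68526 + (4.7)(0.54)² = 2.0558 kg m².
Solid disk: I_cm = (1/2)MR² = (1/2)(2.5)(0.49)² = 0.30012 kg m²; centre at d = 0.54 + 0.54 + 0.49 = 1.57 m, so I = I_cm + Md² gives I = 0.30012 + (2.5)(1.57)² = 6.4624 kg m².
Thin ring: I_cm = MR² = (0.43)(0.39)² = 0.065403 kg m²; centre at d = 0.54 + 0.54 + 0.49 + 0.49 + 0.39 = 2.45 m, so I = I_cm + Md² gives I = 0.065403 + (0.43)(2.45)² = 2.6465 kg m².
Point mass: I_cm = 0; centre at d = 0.54 + 0.54 + 0.49 + 0.49 + 0.39 + 0.39 = 2.84 m, so I = I_cm + Md² gives I = 0 + (4.4)(2.84)² = 35.489 kg m².
Total I = 2.0558 + 6.4624 + 2.6465 + 35.489 = 46.653 kg m².

46.7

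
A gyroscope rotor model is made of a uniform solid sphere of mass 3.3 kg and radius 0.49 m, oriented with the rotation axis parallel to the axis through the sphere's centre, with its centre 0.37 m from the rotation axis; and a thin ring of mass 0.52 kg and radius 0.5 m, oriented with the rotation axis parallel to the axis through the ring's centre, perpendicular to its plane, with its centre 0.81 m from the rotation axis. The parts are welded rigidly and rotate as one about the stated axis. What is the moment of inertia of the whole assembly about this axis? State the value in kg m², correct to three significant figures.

Solid sphere: I_cm = (2/5)MR² = (2/5)(3.3)(0.49)² = 0.31693 kg m²; centre at d = 0.37 m, so the parallel axis theorem gives I = 0.31693 + (3.3)(0.37)² = 0.7687 kg m².
Thin ring: I_cm = MR² = (0.52)(0.5)² = 0.13 kg m²; centre at d = 0.81 m, so the parallel axis theorem gives I = 0.13 + (0.52)(0.81)² = 0.47117 kg m².
Total I = 0.7687 + 0.47117 = 1.2399 kg m².

1.24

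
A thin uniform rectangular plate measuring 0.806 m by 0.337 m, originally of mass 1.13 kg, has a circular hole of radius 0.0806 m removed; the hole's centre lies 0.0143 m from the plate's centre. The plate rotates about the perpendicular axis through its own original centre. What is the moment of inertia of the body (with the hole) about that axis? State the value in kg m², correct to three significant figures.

0.0716

Unpierced body about its centre: I₀ = (1/12)M(a²+b²) = (1/12)(1.13)[(0.806)² + (0.337)²] = 0.071868 kg m².
The removed disk has mass m = M·πr²/(ab) = (1.13)·π(0.0806)²/(0.806·0.337) = 0.084905 kg (same uniform areal density).
Its moment of inertia about the rotation axis (parallel-axis theorem): I_hole = (1/2)mr² + md² = (1/2)(0.084905)(0.0806)² + (0.084905)(0.0143)² = 0.00029315 kg m².
Treating the hole as negative mass, I = I₀ − I_hole = 0.071868 − 0.00029315 = 0.071575 kg m².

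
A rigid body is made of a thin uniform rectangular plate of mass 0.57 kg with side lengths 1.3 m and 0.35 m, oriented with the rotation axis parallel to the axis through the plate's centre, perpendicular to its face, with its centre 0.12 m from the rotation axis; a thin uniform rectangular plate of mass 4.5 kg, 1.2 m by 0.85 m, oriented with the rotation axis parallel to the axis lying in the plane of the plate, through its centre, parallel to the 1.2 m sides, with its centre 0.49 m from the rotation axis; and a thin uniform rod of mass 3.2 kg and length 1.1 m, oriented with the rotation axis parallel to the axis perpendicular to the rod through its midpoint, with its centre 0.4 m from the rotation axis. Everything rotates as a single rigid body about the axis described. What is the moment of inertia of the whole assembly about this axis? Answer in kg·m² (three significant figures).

2.28

Rectangular plate: I_cm = (1/12)M(a²+b²) = (1/12)(0.57)[(1.3)² + (0.35)²] = 0.086094 kg·m²; centre at d = 0.12 m, so I = I_cm + Md² gives I = 0.086094 + (0.57)(0.12)² = 0.094302 kg·m².
Rectangular plate: I_cm = (1/12)Mb² = (1/12)(4.5)(0.85)² = 0.27094 kg·m²; centre at d = 0.49 m, so I = I_cm + Md² gives I = 0.27094 + (4.5)(0.49)² = 1.3514 kg·m².
Thin rod: I_cm = (1/12)ML² = (1/12)(3.2)(1.1)² = 0.32267 kg·m²; centre at d = 0.4 m, so I = I_cm + Md² gives I = 0.32267 + (3.2)(0.4)² = 0.83467 kg·m².
Total I = 0.094302 + 1.3514 + 0.83467 = 2.2804 kg·m².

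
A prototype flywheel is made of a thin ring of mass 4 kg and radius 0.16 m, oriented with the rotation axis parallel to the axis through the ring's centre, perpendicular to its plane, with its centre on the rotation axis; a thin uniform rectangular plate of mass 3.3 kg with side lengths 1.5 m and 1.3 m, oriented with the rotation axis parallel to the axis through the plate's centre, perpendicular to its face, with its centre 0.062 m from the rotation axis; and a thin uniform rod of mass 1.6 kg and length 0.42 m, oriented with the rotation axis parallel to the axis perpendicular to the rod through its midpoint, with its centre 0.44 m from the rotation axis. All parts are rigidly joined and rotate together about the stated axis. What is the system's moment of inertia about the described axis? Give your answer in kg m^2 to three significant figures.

1.53

Thin ring: I_cm = MR² = (4)(0.16)² = 0.1024 kg m^2; axis through the centre, so I = 0.1024 kg m^2.
Rectangular plate: I_cm = (1/12)M(a²+b²) = (1/12)(3.3)[(1.5)² + (1.3)²] = 1.0835 kg m^2; centre at d = 0.062 m, so the parallel axis theorem gives I = 1.0835 + (3.3)(0.062)² = 1.0962 kg m^2.
Thin rod: I_cm = (1/12)ML² = (1/12)(1.6)(0.42)² = 0.02352 kg m^2; centre at d = 0.44 m, so the parallel axis theorem gives I = 0.02352 + (1.6)(0.44)² = 0.33328 kg m^2.
Total I = 0.1024 + 1.0962 + 0.33328 = 1.5319 kg m^2.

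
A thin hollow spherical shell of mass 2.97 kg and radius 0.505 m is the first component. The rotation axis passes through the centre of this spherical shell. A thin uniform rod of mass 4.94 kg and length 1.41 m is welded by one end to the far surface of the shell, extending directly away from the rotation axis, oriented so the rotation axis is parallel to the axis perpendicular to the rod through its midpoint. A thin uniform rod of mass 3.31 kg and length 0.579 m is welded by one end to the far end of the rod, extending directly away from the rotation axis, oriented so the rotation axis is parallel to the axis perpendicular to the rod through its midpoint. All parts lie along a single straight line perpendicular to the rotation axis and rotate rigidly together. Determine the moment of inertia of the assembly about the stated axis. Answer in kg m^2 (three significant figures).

24.7

Spherical shell: I_cm = (2/3)MR² = (2/3)(2.97)(0.505)² = 0.50495 kg m^2; axis through the centre, so I = 0.50495 kg m^2.
Thin rod: I_cm = (1/12)ML² = (1/12)(4.94)(1.41)² = 0.81843 kg m^2; centre at d = 0.505 + 0.705 = 1.21 m, so I = I_cm + Md² gives I = 0.81843 + (4.94)(1.21)² = 8.0511 kg m^2.
Thin rod: I_cm = (1/12)ML² = (1/12)(3.31)(0.579)² = 0.092471 kg m^2; centre at d = 0.505 + 0.705 + 0.705 + 0.2895 = 2.2045 m, so I = I_cm + Md² gives I = 0.092471 + (3.31)(2.2045)² = 16.178 kg m^2.
Total I = 0.50495 + 8.0511 + 16.178 = 24.735 kg m^2.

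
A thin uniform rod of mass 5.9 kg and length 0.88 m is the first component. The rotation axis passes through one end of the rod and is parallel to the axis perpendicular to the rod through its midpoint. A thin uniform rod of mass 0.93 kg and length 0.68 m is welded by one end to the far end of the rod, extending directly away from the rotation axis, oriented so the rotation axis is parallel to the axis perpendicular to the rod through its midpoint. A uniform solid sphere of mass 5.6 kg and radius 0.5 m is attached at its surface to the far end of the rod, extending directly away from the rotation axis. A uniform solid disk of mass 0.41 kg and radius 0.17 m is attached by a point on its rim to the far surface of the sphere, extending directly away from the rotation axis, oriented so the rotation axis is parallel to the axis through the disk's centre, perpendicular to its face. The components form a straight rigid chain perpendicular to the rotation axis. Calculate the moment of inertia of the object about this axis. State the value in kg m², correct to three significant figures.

Thin rod: I_cm = (1/12)ML² = (1/12)(5.9)(0.88)² = 0.38075 kg m²; centre at d = 0.44 m, so I = I_cm + Md² gives I = 0.38075 + (5.9)(0.44)² = 1.523 kg m².
Thin rod: I_cm = (1/12)ML² = (1/12)(0.93)(0.68)² = 0.035836 kg m²; centre at d = 0.44 + 0.44 + 0.34 = 1.22 m, so I = I_cm + Md² gives I = 0.035836 + (0.93)(1.22)² = 1.42 kg m².
Solid sphere: I_cm = (2/5)MR² = (2/5)(5.6)(0.5)² = 0.56 kg m²; centre at d = 0.44 + 0.44 + 0.34 + 0.34 + 0.5 = 2.06 m, so I = I_cm + Md² gives I = 0.56 + (5.6)(2.06)² = 24.324 kg m².
Solid disk: I_cm = (1/2)MR² = (1/2)(0.41)(0.17)² = 0.0059245 kg m²; centre at d = 0.44 + 0.44 + 0.34 + 0.34 + 0.5 + 0.5 + 0.17 = 2.73 m, so I = I_cm + Md² gives I = 0.0059245 + (0.41)(2.73)² = 3.0616 kg m².
Total I = 1.523 + 1.42 + 24.324 + 3.0616 = 30.329 kg m².

30.3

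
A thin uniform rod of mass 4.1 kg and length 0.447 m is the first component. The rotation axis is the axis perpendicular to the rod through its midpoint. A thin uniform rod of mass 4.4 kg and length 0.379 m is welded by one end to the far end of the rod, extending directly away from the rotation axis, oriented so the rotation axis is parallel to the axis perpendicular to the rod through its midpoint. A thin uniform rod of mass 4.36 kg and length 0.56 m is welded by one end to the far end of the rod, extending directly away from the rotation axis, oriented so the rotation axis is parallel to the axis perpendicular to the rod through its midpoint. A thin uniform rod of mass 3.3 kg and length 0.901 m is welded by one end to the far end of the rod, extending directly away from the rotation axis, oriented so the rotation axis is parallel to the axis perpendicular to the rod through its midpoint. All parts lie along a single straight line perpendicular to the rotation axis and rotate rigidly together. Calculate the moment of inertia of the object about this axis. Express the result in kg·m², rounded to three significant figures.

Thin rod: I_cm = (1/12)ML² = (1/12)(4.1)(0.447)² = 0.068268 kg·m²; axis through the centre, so I = 0.068268 kg·m².
Thin rod: I_cm = (1/12)ML² = (1/12)(4.4)(0.379)² = 0.052668 kg·m²; centre at d = 0.2235 + 0.1895 = 0.413 m, so I = I_cm + Md² gives I = 0.052668 + (4.4)(0.413)² = 0.80317 kg·m².
Thin rod: I_cm = (1/12)ML² = (1/12)(4.36)(0.56)² = 0.11394 kg·m²; centre at d = 0.2235 + 0.1895 + 0.1895 + 0.28 = 0.8825 m, so I = I_cm + Md² gives I = 0.11394 + (4.36)(0.8825)² = 3.5095 kg·m².
Thin rod: I_cm = (1/12)ML² = (1/12)(3.3)(0.901)² = 0.22325 kg·m²; centre at d = 0.2235 + 0.1895 + 0.1895 + 0.28 + 0.28 + 0.4505 = 1.613 m, so I = I_cm + Md² gives I = 0.22325 + (3.3)(1.613)² = 8.8091 kg·m².
Total I = 0.068268 + 0.80317 + 3.5095 + 8.8091 = 13.19 kg·m².

13.2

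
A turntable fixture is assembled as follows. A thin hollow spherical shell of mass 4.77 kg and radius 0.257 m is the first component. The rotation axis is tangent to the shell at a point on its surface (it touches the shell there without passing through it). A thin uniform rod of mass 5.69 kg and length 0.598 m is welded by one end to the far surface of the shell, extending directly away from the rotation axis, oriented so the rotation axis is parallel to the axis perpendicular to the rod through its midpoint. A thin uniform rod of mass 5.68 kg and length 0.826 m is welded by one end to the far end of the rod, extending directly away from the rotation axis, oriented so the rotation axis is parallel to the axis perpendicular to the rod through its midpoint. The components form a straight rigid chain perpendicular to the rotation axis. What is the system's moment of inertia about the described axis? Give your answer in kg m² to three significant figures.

18.0

Spherical shell: I_cm = (2/3)MR² = (2/3)(4.77)(0.257)² = 0.21004 kg m²; centre at d = 0.257 m, so I = I_cm + Md² gives I = 0.21004 + (4.77)(0.257)² = 0.52509 kg m².
Thin rod: I_cm = (1/12)ML² = (1/12)(5.69)(0.598)² = 0.16956 kg m²; centre at d = 0.257 + 0.257 + 0.299 = 0.813 m, so I = I_cm + Md² gives I = 0.16956 + (5.69)(0.813)² = 3.9305 kg m².
Thin rod: I_cm = (1/12)ML² = (1/12)(5.68)(0.826)² = 0.32294 kg m²; centre at d = 0.257 + 0.257 + 0.299 + 0.299 + 0.413 = 1.525 m, so I = I_cm + Md² gives I = 0.32294 + (5.68)(1.525)² = 13.532 kg m².
Total I = 0.52509 + 3.9305 + 13.532 = 17.988 kg m².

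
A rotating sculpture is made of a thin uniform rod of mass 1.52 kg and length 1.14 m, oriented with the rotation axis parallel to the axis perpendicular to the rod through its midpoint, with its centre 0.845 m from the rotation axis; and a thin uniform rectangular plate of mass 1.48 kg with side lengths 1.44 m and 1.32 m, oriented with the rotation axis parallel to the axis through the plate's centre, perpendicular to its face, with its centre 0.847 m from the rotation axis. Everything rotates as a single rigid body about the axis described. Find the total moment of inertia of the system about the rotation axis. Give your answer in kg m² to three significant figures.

2.78

Thin rod: I_cm = (1/12)ML² = (1/12)(1.52)(1.14)² = 0.16462 kg m²; centre at d = 0.845 m, so the parallel axis theorem gives I = 0.16462 + (1.52)(0.845)² = 1.2499 kg m².
Rectangular plate: I_cm = (1/12)M(a²+b²) = (1/12)(1.48)[(1.44)² + (1.32)²] = 0.47064 kg m²; centre at d = 0.847 m, so the parallel axis theorem gives I = 0.47064 + (1.48)(0.847)² = 1.5324 kg m².
Total I = 1.2499 + 1.5324 = 2.7823 kg m².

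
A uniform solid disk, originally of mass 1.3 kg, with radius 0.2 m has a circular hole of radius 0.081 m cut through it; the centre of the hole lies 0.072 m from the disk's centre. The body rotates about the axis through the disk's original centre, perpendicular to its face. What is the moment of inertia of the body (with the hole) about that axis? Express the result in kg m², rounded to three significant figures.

0.0242

Unpierced body about its centre: I₀ = (1/2)MR² = (1/2)(1.3)(0.2)² = 0.026 kg m².
The removed disk has mass m = M·(r/R)² = (1.3)(0.081/0.2)² = 0.21323 kg (same uniform areal density).
Its moment of inertia about the rotation axis (parallel-axis theorem): I_hole = (1/2)mr² + md² = (1/2)(0.21323)(0.081)² + (0.21323)(0.072)² = 0.0018049 kg m².
Treating the hole as negative mass, I = I₀ − I_hole = 0.026 − 0.0018049 = 0.024195 kg m².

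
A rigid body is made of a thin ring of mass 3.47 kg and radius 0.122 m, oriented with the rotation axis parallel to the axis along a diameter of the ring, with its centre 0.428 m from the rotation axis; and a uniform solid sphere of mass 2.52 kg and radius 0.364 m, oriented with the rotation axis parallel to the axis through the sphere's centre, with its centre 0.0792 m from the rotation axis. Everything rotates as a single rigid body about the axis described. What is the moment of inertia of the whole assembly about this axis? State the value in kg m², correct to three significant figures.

Thin ring: I_cm = (1/2)MR² = (1/2)(3.47)(0.122)² = 0.025824 kg m²; centre at d = 0.428 m, so the parallel axis theorem gives I = 0.025824 + (3.47)(0.428)² = 0.66147 kg m².
Solid sphere: I_cm = (2/5)MR² = (2/5)(2.52)(0.364)² = 0.13356 kg m²; centre at d = 0.0792 m, so the parallel axis theorem gives I = 0.13356 + (2.52)(0.0792)² = 0.14936 kg m².
Total I = 0.66147 + 0.14936 = 0.81084 kg m².

0.811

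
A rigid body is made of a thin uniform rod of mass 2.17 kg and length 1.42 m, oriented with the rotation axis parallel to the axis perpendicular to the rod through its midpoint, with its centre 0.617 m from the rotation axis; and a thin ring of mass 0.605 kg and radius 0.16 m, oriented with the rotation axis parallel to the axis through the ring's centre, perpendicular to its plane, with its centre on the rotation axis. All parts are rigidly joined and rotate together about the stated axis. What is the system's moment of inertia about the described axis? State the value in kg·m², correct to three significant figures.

Thin rod: I_cm = (1/12)ML² = (1/12)(2.17)(1.42)² = 0.36463 kg·m²; centre at d = 0.617 m, so I = I_cm + Md² gives I = 0.36463 + (2.17)(0.617)² = 1.1907 kg·m².
Thin ring: I_cm = MR² = (0.605)(0.16)² = 0.015488 kg·m²; axis through the centre, so I = 0.015488 kg·m².
Total I = 1.1907 + 0.015488 = 1.2062 kg·m².

1.21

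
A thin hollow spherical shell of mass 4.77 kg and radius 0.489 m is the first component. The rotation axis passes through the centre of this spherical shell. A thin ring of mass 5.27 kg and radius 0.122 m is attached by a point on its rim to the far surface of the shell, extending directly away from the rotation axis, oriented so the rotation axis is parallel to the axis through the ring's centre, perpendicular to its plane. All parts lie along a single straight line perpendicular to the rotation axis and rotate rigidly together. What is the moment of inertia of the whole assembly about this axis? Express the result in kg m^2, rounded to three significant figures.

Spherical shell: I_cm = (2/3)MR² = (2/3)(4.77)(0.489)² = 0.7604 kg m^2; axis through the centre, so I = 0.7604 kg m^2.
Thin ring: I_cm = MR² = (5.27)(0.122)² = 0.078439 kg m^2; centre at d = 0.489 + 0.122 = 0.611 m, so the parallel axis theorem gives I = 0.078439 + (5.27)(0.611)² = 2.0458 kg m^2.
Total I = 0.7604 + 2.0458 = 2.8062 kg m^2.

2.81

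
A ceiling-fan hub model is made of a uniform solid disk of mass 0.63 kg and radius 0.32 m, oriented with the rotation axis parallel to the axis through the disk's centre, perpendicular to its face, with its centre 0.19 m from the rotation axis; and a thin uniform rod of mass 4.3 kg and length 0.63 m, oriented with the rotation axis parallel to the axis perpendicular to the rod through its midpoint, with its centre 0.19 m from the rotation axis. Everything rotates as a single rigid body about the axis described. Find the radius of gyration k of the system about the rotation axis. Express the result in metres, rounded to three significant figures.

Solid disk: I_cm = (1/2)MR² = (1/2)(0.63)(0.32)² = 0.032256 kg m²; centre at d = 0.19 m, so I = I_cm + Md² gives I = 0.032256 + (0.63)(0.19)² = 0.054999 kg m².
Thin rod: I_cm = (1/12)ML² = (1/12)(4.3)(0.63)² = 0.14222 kg m²; centre at d = 0.19 m, so I = I_cm + Md² gives I = 0.14222 + (4.3)(0.19)² = 0.29745 kg m².
Total I = 0.35245 kg m²; total mass M = 4.93 kg.
k = √(I/M) = √(0.35245/4.93) = 0.26738 m.

0.267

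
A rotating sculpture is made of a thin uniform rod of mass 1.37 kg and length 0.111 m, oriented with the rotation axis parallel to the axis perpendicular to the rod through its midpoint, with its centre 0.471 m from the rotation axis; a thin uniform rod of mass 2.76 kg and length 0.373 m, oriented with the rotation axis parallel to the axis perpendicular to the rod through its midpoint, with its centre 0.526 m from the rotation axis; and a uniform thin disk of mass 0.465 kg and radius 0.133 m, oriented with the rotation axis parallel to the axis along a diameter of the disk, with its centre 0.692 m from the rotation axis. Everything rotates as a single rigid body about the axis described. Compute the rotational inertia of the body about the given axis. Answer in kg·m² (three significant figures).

Thin rod: I_cm = (1/12)ML² = (1/12)(1.37)(0.111)² = 0.0014066 kg·m²; centre at d = 0.471 m, so the parallel axis theorem gives I = 0.0014066 + (1.37)(0.471)² = 0.30533 kg·m².
Thin rod: I_cm = (1/12)ML² = (1/12)(2.76)(0.373)² = 0.032 kg·m²; centre at d = 0.526 m, so the parallel axis theorem gives I = 0.032 + (2.76)(0.526)² = 0.79563 kg·m².
Thin disk: I_cm = (1/4)MR² = (1/4)(0.465)(0.133)² = 0.0020563 kg·m²; centre at d = 0.692 m, so the parallel axis theorem gives I = 0.0020563 + (0.465)(0.692)² = 0.22473 kg·m².
Total I = 0.30533 + 0.79563 + 0.22473 = 1.3257 kg·m².

1.33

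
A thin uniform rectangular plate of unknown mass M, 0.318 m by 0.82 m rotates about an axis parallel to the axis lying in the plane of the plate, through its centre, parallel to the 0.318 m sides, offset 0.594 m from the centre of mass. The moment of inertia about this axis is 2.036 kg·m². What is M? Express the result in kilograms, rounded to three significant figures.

4.98

I = I_cm + Md² = (1/12)Mb² + Md² = M·[0.0833333·(0.82)² + (0.594)²] = M·0.40887.
So M = 2.036 / 0.40887 = 4.9796 kg.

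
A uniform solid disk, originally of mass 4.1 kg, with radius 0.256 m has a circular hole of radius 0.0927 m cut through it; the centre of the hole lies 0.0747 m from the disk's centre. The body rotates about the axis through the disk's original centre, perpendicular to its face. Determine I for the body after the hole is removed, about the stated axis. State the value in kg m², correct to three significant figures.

Unpierced body about its centre: I₀ = (1/2)MR² = (1/2)(4.1)(0.256)² = 0.13435 kg m².
The removed disk has mass m = M·(r/R)² = (4.1)(0.0927/0.256)² = 0.53761 kg (same uniform areal density).
Its moment of inertia about the rotation axis (parallel-axis theorem): I_hole = (1/2)mr² + md² = (1/2)(0.53761)(0.0927)² + (0.53761)(0.0747)² = 0.0053098 kg m².
Treating the hole as negative mass, I = I₀ − I_hole = 0.13435 − 0.0053098 = 0.12904 kg m².

0.129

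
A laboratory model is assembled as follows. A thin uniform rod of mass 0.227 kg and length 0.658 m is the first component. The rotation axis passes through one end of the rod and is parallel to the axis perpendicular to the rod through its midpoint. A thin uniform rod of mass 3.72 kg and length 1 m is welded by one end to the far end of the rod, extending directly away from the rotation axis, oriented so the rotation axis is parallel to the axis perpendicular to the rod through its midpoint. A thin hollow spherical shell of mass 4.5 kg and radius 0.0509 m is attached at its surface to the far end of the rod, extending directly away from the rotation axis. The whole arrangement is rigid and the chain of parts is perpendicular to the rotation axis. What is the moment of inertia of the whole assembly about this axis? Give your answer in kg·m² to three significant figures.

18.5

Thin rod: I_cm = (1/12)ML² = (1/12)(0.227)(0.658)² = 0.0081902 kg·m²; centre at d = 0.329 m, so the parallel axis theorem gives I = 0.0081902 + (0.227)(0.329)² = 0.032761 kg·m².
Thin rod: I_cm = (1/12)ML² = (1/12)(3.72)(1)² = 0.31 kg·m²; centre at d = 0.329 + 0.329 + 0.5 = 1.158 m, so the parallel axis theorem gives I = 0.31 + (3.72)(1.158)² = 5.2984 kg·m².
Spherical shell: I_cm = (2/3)MR² = (2/3)(4.5)(0.0509)² = 0.0077724 kg·m²; centre at d = 0.329 + 0.329 + 0.5 + 0.5 + 0.0509 = 1.7089 m, so the parallel axis theorem gives I = 0.0077724 + (4.5)(1.7089)² = 13.149 kg·m².
Total I = 0.032761 + 5.2984 + 13.149 = 18.48 kg·m².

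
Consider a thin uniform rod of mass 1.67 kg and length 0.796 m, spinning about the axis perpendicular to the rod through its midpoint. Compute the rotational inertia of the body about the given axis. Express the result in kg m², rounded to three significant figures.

I_cm = (1/12)ML² = (1/12)(1.67)(0.796)² = 0.088178 kg m²; axis through the centre, so I = 0.088178 kg m².

0.0882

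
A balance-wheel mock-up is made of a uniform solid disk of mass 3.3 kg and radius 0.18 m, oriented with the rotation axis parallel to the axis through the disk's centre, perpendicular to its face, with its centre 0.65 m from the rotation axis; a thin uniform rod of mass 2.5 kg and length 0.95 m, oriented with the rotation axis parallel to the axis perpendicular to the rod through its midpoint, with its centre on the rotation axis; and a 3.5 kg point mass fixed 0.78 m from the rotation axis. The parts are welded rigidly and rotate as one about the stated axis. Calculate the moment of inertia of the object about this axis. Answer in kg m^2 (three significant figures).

3.77

Solid disk: I_cm = (1/2)MR² = (1/2)(3.3)(0.18)² = 0.05346 kg m^2; centre at d = 0.65 m, so the parallel axis theorem gives I = 0.05346 + (3.3)(0.65)² = 1.4477 kg m^2.
Thin rod: I_cm = (1/12)ML² = (1/12)(2.5)(0.95)² = 0.18802 kg m^2; axis through the centre, so I = 0.18802 kg m^2.
Point mass: I_cm = 0; centre at d = 0.78 m, so the parallel axis theorem gives I = 0 + (3.5)(0.78)² = 2.1294 kg m^2.
Total I = 1.4477 + 0.18802 + 2.1294 = 3.7651 kg m^2.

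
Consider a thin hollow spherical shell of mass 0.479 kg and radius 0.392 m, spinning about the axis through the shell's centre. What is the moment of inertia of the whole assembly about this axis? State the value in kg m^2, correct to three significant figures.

I_cm = (2/3)MR² = (2/3)(0.479)(0.392)² = 0.04907 kg m^2; axis through the centre, so I = 0.04907 kg m^2.

0.0491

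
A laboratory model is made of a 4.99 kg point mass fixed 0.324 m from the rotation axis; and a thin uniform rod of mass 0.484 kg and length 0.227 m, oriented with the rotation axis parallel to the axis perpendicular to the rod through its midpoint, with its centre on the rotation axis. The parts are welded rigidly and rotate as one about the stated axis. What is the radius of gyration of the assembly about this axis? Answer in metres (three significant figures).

Point mass: I_cm = 0; centre at d = 0.324 m, so the parallel axis theorem gives I = 0 + (4.99)(0.324)² = 0.52383 kg·m².
Thin rod: I_cm = (1/12)ML² = (1/12)(0.484)(0.227)² = 0.0020783 kg·m²; axis through the centre, so I = 0.0020783 kg·m².
Total I = 0.52591 kg·m²; total mass M = 5.474 kg.
k = √(I/M) = √(0.52591/5.474) = 0.30996 m.

0.310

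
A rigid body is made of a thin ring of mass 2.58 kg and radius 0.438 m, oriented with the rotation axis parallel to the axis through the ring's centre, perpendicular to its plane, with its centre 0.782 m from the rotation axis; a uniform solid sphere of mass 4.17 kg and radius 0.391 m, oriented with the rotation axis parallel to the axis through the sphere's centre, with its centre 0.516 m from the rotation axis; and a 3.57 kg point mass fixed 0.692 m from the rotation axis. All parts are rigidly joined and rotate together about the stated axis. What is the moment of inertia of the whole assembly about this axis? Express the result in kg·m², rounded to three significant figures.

5.15

Thin ring: I_cm = MR² = (2.58)(0.438)² = 0.49496 kg·m²; centre at d = 0.782 m, so I = I_cm + Md² gives I = 0.49496 + (2.58)(0.782)² = 2.0727 kg·m².
Solid sphere: I_cm = (2/5)MR² = (2/5)(4.17)(0.391)² = 0.25501 kg·m²; centre at d = 0.516 m, so I = I_cm + Md² gives I = 0.25501 + (4.17)(0.516)² = 1.3653 kg·m².
Point mass: I_cm = 0; centre at d = 0.692 m, so I = I_cm + Md² gives I = 0 + (3.57)(0.692)² = 1.7095 kg·m².
Total I = 2.0727 + 1.3653 + 1.7095 = 5.1475 kg·m².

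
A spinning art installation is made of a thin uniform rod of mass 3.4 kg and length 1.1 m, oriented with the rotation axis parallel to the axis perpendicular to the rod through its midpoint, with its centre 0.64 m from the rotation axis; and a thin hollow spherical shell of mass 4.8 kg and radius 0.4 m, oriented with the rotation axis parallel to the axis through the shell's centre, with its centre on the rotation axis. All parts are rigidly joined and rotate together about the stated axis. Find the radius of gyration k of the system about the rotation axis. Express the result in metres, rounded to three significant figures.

0.524

Thin rod: I_cm = (1/12)ML² = (1/12)(3.4)(1.1)² = 0.34283 kg m²; centre at d = 0.64 m, so the parallel axis theorem gives I = 0.34283 + (3.4)(0.64)² = 1.7355 kg m².
Spherical shell: I_cm = (2/3)MR² = (2/3)(4.8)(0.4)² = 0.512 kg m²; axis through the centre, so I = 0.512 kg m².
Total I = 2.2475 kg m²; total mass M = 8.2 kg.
k = √(I/M) = √(2.2475/8.2) = 0.52353 m.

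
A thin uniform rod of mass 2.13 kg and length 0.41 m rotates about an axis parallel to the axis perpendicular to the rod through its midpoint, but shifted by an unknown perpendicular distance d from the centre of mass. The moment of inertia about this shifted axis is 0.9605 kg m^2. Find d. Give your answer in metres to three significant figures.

About the centre-of-mass axis, I_cm = (1/12)ML² = (1/12)(2.13)(0.41)² = 0.029838 kg m^2.
Parallel axis theorem: I = I_cm + Md², so Md² = 0.9605 − 0.029838 = 0.93066 kg m^2.
d = √(0.93066 / 2.13) = 0.66101 m.

0.661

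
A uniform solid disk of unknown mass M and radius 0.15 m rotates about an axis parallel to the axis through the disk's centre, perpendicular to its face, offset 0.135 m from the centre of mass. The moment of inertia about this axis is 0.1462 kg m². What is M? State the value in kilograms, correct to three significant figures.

I = I_cm + Md² = (1/2)MR² + Md² = M·[0.5·(0.15)² + (0.135)²] = M·0.029475.
So M = 0.1462 / 0.029475 = 4.9601 kg.

4.96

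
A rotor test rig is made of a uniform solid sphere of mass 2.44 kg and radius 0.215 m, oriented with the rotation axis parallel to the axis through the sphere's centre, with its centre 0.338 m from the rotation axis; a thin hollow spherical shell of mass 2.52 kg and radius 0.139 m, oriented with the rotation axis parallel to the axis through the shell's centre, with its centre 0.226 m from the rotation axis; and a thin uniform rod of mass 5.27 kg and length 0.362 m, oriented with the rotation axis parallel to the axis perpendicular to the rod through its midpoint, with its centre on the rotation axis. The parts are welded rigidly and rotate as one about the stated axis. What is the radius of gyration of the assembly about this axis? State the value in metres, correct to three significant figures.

0.230

Solid sphere: I_cm = (2/5)MR² = (2/5)(2.44)(0.215)² = 0.045116 kg·m²; centre at d = 0.338 m, so the parallel axis theorem gives I = 0.045116 + (2.44)(0.338)² = 0.32387 kg·m².
Spherical shell: I_cm = (2/3)MR² = (2/3)(2.52)(0.139)² = 0.032459 kg·m²; centre at d = 0.226 m, so the parallel axis theorem gives I = 0.032459 + (2.52)(0.226)² = 0.16117 kg·m².
Thin rod: I_cm = (1/12)ML² = (1/12)(5.27)(0.362)² = 0.05755 kg·m²; axis through the centre, so I = 0.05755 kg·m².
Total I = 0.54259 kg·m²; total mass M = 10.23 kg.
k = √(I/M) = √(0.54259/10.23) = 0.2303 m.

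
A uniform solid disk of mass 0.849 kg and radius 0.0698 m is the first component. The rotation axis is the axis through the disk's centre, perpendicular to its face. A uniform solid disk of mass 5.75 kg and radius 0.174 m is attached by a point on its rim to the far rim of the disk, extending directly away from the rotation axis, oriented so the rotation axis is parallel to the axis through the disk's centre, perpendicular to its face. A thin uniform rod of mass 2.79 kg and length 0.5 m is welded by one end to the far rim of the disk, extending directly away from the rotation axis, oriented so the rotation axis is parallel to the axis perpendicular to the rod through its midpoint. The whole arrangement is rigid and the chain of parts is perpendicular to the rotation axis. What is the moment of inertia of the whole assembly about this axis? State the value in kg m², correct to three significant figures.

1.73

Solid disk: I_cm = (1/2)MR² = (1/2)(0.849)(0.0698)² = 0.0020682 kg m²; axis through the centre, so I = 0.0020682 kg m².
Solid disk: I_cm = (1/2)MR² = (1/2)(5.75)(0.174)² = 0.087043 kg m²; centre at d = 0.0698 + 0.174 = 0.2438 m, so I = I_cm + Md² gives I = 0.087043 + (5.75)(0.2438)² = 0.42881 kg m².
Thin rod: I_cm = (1/12)ML² = (1/12)(2.79)(0.5)² = 0.058125 kg m²; centre at d = 0.0698 + 0.174 + 0.174 + 0.25 = 0.6678 m, so I = I_cm + Md² gives I = 0.058125 + (2.79)(0.6678)² = 1.3023 kg m².
Total I = 0.0020682 + 0.42881 + 1.3023 = 1.7332 kg m².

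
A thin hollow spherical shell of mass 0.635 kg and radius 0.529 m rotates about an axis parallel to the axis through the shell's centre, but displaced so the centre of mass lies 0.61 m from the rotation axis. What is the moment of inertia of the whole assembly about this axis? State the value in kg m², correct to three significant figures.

0.355

I_cm = (2/3)MR² = (2/3)(0.635)(0.529)² = 0.11847 kg m²; centre at d = 0.61 m, so the parallel axis theorem gives I = 0.11847 + (0.635)(0.61)² = 0.35475 kg m².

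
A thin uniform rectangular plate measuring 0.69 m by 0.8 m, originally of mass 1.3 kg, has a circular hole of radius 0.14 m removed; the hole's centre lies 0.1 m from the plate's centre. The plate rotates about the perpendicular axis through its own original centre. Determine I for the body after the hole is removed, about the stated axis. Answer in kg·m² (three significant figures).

Unpierced body about its centre: I₀ = (1/12)M(a²+b²) = (1/12)(1.3)[(0.69)² + (0.8)²] = 0.12091 kg·m².
The removed disk has mass m = M·πr²/(ab) = (1.3)·π(0.14)²/(0.69·0.8) = 0.14501 kg (same uniform areal density).
Its moment of inertia about the rotation axis (parallel-axis theorem): I_hole = (1/2)mr² + md² = (1/2)(0.14501)(0.14)² + (0.14501)(0.1)² = 0.0028713 kg·m².
Treating the hole as negative mass, I = I₀ − I_hole = 0.12091 − 0.0028713 = 0.11804 kg·m².

0.118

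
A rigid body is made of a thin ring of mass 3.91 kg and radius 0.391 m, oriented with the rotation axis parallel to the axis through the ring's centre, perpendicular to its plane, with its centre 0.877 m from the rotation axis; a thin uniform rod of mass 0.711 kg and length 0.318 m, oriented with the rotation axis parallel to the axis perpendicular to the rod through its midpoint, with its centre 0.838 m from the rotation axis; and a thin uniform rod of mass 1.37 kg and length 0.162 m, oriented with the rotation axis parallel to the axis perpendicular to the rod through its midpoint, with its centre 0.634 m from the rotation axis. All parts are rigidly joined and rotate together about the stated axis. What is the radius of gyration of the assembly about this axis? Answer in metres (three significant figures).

0.882

Thin ring: I_cm = MR² = (3.91)(0.391)² = 0.59776 kg·m²; centre at d = 0.877 m, so the parallel axis theorem gives I = 0.59776 + (3.91)(0.877)² = 3.6051 kg·m².
Thin rod: I_cm = (1/12)ML² = (1/12)(0.711)(0.318)² = 0.0059916 kg·m²; centre at d = 0.838 m, so the parallel axis theorem gives I = 0.0059916 + (0.711)(0.838)² = 0.50529 kg·m².
Thin rod: I_cm = (1/12)ML² = (1/12)(1.37)(0.162)² = 0.0029962 kg·m²; centre at d = 0.634 m, so the parallel axis theorem gives I = 0.0029962 + (1.37)(0.634)² = 0.55368 kg·m².
Total I = 4.664 kg·m²; total mass M = 5.991 kg.
k = √(I/M) = √(4.664/5.991) = 0.88233 m.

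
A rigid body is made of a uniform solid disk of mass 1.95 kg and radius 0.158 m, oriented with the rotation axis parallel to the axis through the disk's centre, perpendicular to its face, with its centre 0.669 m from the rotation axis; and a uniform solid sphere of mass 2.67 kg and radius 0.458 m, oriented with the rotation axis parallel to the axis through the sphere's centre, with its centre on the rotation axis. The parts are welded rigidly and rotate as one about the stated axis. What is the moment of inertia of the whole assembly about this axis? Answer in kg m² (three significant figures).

Solid disk: I_cm = (1/2)MR² = (1/2)(1.95)(0.158)² = 0.02434 kg m²; centre at d = 0.669 m, so I = I_cm + Md² gives I = 0.02434 + (1.95)(0.669)² = 0.89708 kg m².
Solid sphere: I_cm = (2/5)MR² = (2/5)(2.67)(0.458)² = 0.22403 kg m²; axis through the centre, so I = 0.22403 kg m².
Total I = 0.89708 + 0.22403 = 1.1211 kg m².

1.12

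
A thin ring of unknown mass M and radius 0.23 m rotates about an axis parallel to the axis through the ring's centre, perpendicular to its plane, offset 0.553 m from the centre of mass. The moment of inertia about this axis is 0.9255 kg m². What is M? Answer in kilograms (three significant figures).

I = I_cm + Md² = MR² + Md² = M·[1·(0.23)² + (0.553)²] = M·0.35871.
So M = 0.9255 / 0.35871 = 2.5801 kg.

2.58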